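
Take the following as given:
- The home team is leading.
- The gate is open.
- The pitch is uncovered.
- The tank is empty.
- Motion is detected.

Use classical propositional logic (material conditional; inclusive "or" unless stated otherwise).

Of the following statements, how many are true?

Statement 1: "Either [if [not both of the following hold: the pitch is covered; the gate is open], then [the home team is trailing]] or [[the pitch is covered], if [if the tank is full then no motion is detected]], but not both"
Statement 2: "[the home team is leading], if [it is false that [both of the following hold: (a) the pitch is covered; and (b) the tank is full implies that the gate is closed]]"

1

Let R = "the pitch is covered" (False), Q = "the gate is open" (True), P = "the home team is leading" (True), S = "the tank is full" (False), U = "motion is detected" (True).

Statement 1: In symbols: ((R nand Q) -> not P) xor ((S -> not U) -> R)

R nand Q = False nand True = True
not P = not True = False
(R nand Q) -> not P = True -> False = False
not U = not True = False
S -> not U = False -> False = True
(S -> not U) -> R = True -> False = False
((R nand Q) -> not P) xor ((S -> not U) -> R) = False xor False = False
Hence Statement 1 is false.

Statement 2: Parsed as not (R and (S -> not Q)) -> P

not Q = not True = False
S -> not Q = False -> False = True
R and (S -> not Q) = False and True = False
not (R and (S -> not Q)) = not False = True
not (R and (S -> not Q)) -> P = True -> True = True
Thus Statement 2 is true.

Count: 1.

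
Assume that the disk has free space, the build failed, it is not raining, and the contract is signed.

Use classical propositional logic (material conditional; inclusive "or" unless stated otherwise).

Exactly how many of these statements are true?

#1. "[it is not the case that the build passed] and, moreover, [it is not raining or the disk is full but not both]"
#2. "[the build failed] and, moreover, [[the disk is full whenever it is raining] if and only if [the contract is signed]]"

2

Let M = "the build passed" (F), Q = "it is raining" (F), L = "the disk is full" (F), W = "the contract is signed" (T).

#1: Formalization: ¬M ∧ (¬Q ⊕ L)

¬M = ¬F = T
¬Q = ¬F = T
¬Q ⊕ L = T ⊕ F = T
¬M ∧ (¬Q ⊕ L) = T ∧ T = T
Hence #1 is true.

#2: Formalization: ¬M ∧ ((Q → L) ↔ W)

¬M = ¬F = T
Q → L = F → F = T
(Q → L) ↔ W = T ↔ T = T
¬M ∧ ((Q → L) ↔ W) = T ∧ T = T
So #2 is true.

2 of the 2 statements are true (#1, #2).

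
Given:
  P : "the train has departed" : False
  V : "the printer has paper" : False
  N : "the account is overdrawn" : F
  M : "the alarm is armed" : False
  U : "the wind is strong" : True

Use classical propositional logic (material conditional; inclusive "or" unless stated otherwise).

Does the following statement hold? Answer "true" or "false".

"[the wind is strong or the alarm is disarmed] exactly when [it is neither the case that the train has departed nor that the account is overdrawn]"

Values: U=True, M=False, P=False, N=False.
In symbols: (U or not M) iff (P nor N)

not M = not False = True
U or not M = True or True = True
P nor N = False nor False = True
(U or not M) iff (P nor N) = True iff True = True

True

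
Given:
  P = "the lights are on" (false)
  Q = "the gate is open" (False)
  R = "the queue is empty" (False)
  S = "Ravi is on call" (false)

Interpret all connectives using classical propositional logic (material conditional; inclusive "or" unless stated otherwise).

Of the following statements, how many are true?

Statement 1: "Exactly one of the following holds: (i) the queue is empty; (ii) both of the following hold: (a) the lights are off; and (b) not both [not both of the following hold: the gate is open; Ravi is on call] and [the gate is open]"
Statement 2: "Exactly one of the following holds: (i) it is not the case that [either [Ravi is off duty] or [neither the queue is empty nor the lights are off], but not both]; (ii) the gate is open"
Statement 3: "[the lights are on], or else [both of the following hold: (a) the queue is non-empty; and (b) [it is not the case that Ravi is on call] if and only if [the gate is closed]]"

2

Statement 1: In symbols: R xor (~P & ((Q nand S) nand Q))

~P = ~F = T
Q nand S = F nand F = T
(Q nand S) nand Q = T nand F = T
~P & ((Q nand S) nand Q) = T & T = T
R xor (~P & ((Q nand S) nand Q)) = F xor T = T
So Statement 1 is true.

Statement 2: In symbols: ~(~S xor (R nor ~P)) xor Q

~S = ~F = T
~P = ~F = T
R nor ~P = F nor T = F
~S xor (R nor ~P) = T xor F = T
~(~S xor (R nor ~P)) = ~T = F
~(~S xor (R nor ~P)) xor Q = F xor F = F
So Statement 2 is false.

Statement 3: Formalization: P | (~R & (~S <-> ~Q))

~R = ~F = T
~S = ~F = T
~Q = ~F = T
~S <-> ~Q = T <-> T = T
~R & (~S <-> ~Q) = T & T = T
P | (~R & (~S <-> ~Q)) = F | T = T
So Statement 3 is true.

2 of the 3 statements are true.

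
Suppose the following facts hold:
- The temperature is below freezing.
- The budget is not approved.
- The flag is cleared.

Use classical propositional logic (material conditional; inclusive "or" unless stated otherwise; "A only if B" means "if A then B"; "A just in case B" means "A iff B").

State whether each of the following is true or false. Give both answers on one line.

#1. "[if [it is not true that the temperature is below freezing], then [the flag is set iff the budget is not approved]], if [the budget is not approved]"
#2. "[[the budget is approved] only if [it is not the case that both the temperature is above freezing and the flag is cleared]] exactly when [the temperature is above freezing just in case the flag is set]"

Let Q = "the budget is approved" (F), P = "the temperature is below freezing" (T), R = "the flag is set" (F).

#1: This is ¬Q → (¬P → (R ↔ ¬Q)).

¬Q = ¬F = T
¬P = ¬T = F
¬Q = ¬F = T
R ↔ ¬Q = F ↔ T = F
¬P → (R ↔ ¬Q) = F → F = T
¬Q → (¬P → (R ↔ ¬Q)) = T → T = T
Hence #1 is true.

#2: Formalization: (Q → (¬P ↑ ¬R)) ↔ (¬P ↔ R)

¬P = ¬T = F
¬R = ¬F = T
¬P ↑ ¬R = F ↑ T = T
Q → (¬P ↑ ¬R) = F → T = T
¬P = ¬T = F
¬P ↔ R = F ↔ F = T
(Q → (¬P ↑ ¬R)) ↔ (¬P ↔ R) = T ↔ T = T
Thus #2 is true.

#1 T, #2 T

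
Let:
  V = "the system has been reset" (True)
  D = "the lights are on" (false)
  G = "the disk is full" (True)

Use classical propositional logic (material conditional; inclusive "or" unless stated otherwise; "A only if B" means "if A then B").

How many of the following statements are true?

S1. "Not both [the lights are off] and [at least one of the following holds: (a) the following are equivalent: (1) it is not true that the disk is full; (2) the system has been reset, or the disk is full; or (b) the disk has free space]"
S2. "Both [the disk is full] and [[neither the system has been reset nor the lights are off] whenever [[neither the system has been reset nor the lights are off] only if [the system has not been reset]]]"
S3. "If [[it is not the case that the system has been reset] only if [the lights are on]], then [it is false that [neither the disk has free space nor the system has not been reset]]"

S1: In symbols: ~D nand ((~G <-> (V | G)) | ~G)

~D = ~F = T
~G = ~T = F
V | G = T | T = T
~G <-> (V | G) = F <-> T = F
~G = ~T = F
(~G <-> (V | G)) | ~G = F | F = F
~D nand ((~G <-> (V | G)) | ~G) = T nand F = T
Thus S1 is true.

S2: Parsed as G & (((V nor ~D) -> ~V) -> (V nor ~D))

~D = ~F = T
V nor ~D = T nor T = F
~V = ~T = F
(V nor ~D) -> ~V = F -> F = T
~D = ~F = T
V nor ~D = T nor T = F
((V nor ~D) -> ~V) -> (V nor ~D) = T -> F = F
G & (((V nor ~D) -> ~V) -> (V nor ~D)) = T & F = F
Hence S2 is false.

S3: Formalization: (~V -> D) -> ~(~G nor ~V)

~V = ~T = F
~V -> D = F -> F = T
~G = ~T = F
~V = ~T = F
~G nor ~V = F nor F = T
~(~G nor ~V) = ~T = F
(~V -> D) -> ~(~G nor ~V) = T -> F = F
Thus S3 is false.

True statements: 1 (S1).

1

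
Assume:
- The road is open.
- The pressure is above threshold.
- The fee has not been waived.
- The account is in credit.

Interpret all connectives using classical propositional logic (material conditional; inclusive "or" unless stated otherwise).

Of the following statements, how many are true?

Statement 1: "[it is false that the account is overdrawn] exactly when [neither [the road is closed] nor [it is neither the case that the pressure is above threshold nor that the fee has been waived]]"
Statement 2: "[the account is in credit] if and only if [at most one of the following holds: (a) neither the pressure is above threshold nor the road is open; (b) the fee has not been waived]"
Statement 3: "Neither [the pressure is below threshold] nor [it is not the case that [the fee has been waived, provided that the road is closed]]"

Let S = "the account is overdrawn" (False), P = "the road is closed" (False), Q = "the pressure is above threshold" (True), R = "the fee has been waived" (False).

Statement 1: Parsed as not S iff (P nor (Q nor R))

not S = not False = True
Q nor R = True nor False = False
P nor (Q nor R) = False nor False = True
not S iff (P nor (Q nor R)) = True iff True = True
Hence Statement 1 is true.

Statement 2: In symbols: not S iff ((Q nor not P) nand not R)

not S = not False = True
not P = not False = True
Q nor not P = True nor True = False
not R = not False = True
(Q nor not P) nand not R = False nand True = True
not S iff ((Q nor not P) nand not R) = True iff True = True
So Statement 2 is true.

Statement 3: This is not Q nor not (P -> R).

not Q = not True = False
P -> R = False -> False = True
not (P -> R) = not True = False
not Q nor not (P -> R) = False nor False = True
So Statement 3 is true.

Count: 3.

3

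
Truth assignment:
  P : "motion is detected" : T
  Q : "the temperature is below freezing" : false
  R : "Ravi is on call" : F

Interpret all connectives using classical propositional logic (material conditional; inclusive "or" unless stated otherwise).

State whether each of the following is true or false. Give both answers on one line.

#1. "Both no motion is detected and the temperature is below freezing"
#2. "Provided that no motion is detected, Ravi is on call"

#1 false, #2 true

#1: This is ¬P ∧ Q.

¬P = ¬T = F
¬P ∧ Q = F ∧ F = F
So #1 is false.

#2: Parsed as ¬P → R

¬P = ¬T = F
¬P → R = F → F = T
Thus #2 is true.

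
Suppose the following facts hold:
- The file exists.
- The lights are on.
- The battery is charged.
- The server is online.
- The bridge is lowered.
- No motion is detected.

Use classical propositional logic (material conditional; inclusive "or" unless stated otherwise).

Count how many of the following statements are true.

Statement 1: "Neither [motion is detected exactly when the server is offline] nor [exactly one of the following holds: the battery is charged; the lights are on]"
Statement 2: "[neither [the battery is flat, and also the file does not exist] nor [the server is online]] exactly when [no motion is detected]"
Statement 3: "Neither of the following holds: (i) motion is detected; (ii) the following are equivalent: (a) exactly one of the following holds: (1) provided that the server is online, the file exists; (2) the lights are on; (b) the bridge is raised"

0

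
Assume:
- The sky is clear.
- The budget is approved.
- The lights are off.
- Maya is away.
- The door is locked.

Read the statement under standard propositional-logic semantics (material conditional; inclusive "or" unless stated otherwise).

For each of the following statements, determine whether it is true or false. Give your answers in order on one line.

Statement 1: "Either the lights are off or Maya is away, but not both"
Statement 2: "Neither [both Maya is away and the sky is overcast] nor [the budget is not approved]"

Let R = "the lights are on" (False), S = "Maya is at home" (False), P = "the sky is overcast" (False), Q = "the budget is approved" (True).

Statement 1: Formalization: not R xor not S

not R = not False = True
not S = not False = True
not R xor not S = True xor True = False
Thus Statement 1 is false.

Statement 2: In symbols: (not S and P) nor not Q

not S = not False = True
not S and P = True and False = False
not Q = not True = False
(not S and P) nor not Q = False nor False = True
Hence Statement 2 is true.

Statement 1 F / Statement 2 T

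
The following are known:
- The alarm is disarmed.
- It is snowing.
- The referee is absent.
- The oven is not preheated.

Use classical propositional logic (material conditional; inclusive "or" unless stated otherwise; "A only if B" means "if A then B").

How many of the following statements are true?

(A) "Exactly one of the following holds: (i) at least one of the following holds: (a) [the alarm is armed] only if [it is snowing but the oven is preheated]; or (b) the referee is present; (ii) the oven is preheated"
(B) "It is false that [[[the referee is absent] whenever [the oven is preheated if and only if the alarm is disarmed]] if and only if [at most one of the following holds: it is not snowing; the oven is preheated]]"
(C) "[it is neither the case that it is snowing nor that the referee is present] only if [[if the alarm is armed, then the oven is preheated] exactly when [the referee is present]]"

Let P = "the alarm is armed" (F), Q = "it is snowing" (T), S = "the oven is preheated" (F), R = "the referee is present" (F).

(A): This is ((P -> (Q & S)) | R) xor S.

Q & S = T & F = F
P -> (Q & S) = F -> F = T
(P -> (Q & S)) | R = T | F = T
((P -> (Q & S)) | R) xor S = T xor F = T
So (A) is true.

(B): This is ~(((S <-> ~P) -> ~R) <-> (~Q nand S)).

~P = ~F = T
S <-> ~P = F <-> T = F
~R = ~F = T
(S <-> ~P) -> ~R = F -> T = T
~Q = ~T = F
~Q nand S = F nand F = T
((S <-> ~P) -> ~R) <-> (~Q nand S) = T <-> T = T
~(((S <-> ~P) -> ~R) <-> (~Q nand S)) = ~T = F
So (B) is false.

(C): In symbols: (Q nor R) -> ((P -> S) <-> R)

Q nor R = T nor F = F
P -> S = F -> F = T
(P -> S) <-> R = T <-> F = F
(Q nor R) -> ((P -> S) <-> R) = F -> F = T
Hence (C) is true.

2 of the 3 statements are true.

2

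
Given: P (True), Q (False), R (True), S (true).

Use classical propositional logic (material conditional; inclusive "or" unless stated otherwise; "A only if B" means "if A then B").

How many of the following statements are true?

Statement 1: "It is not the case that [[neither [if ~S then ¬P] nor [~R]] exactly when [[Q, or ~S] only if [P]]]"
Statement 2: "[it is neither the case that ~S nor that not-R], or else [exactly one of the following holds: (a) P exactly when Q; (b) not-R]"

Statement 1: Formalization: ¬(((¬S → ¬P) ↓ ¬R) ↔ ((Q ∨ ¬S) → P))

¬S = ¬T = F
¬P = ¬T = F
¬S → ¬P = F → F = T
¬R = ¬T = F
(¬S → ¬P) ↓ ¬R = T ↓ F = F
¬S = ¬T = F
Q ∨ ¬S = F ∨ F = F
(Q ∨ ¬S) → P = F → T = T
((¬S → ¬P) ↓ ¬R) ↔ ((Q ∨ ¬S) → P) = F ↔ T = F
¬(((¬S → ¬P) ↓ ¬R) ↔ ((Q ∨ ¬S) → P)) = ¬F = T
So Statement 1 is true.

Statement 2: Parsed as (¬S ↓ ¬R) ∨ ((P ↔ Q) ⊕ ¬R)

¬S = ¬T = F
¬R = ¬T = F
¬S ↓ ¬R = F ↓ F = T
P ↔ Q = T ↔ F = F
¬R = ¬T = F
(P ↔ Q) ⊕ ¬R = F ⊕ F = F
(¬S ↓ ¬R) ∨ ((P ↔ Q) ⊕ ¬R) = T ∨ F = T
So Statement 2 is true.

2 of the 2 statements are true.

2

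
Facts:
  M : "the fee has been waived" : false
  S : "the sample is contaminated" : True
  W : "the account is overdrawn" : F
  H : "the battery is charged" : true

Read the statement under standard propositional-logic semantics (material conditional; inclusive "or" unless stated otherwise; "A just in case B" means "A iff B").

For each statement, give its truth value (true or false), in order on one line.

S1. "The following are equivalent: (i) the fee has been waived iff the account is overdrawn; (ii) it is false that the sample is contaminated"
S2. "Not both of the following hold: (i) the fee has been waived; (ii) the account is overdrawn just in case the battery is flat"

S1 false, S2 true

S1: Parsed as (M ↔ W) ↔ ¬S

M ↔ W = F ↔ F = T
¬S = ¬T = F
(M ↔ W) ↔ ¬S = T ↔ F = F
So S1 is false.

S2: Parsed as M ↑ (W ↔ ¬H)

¬H = ¬T = F
W ↔ ¬H = F ↔ F = T
M ↑ (W ↔ ¬H) = F ↑ T = T
Thus S2 is true.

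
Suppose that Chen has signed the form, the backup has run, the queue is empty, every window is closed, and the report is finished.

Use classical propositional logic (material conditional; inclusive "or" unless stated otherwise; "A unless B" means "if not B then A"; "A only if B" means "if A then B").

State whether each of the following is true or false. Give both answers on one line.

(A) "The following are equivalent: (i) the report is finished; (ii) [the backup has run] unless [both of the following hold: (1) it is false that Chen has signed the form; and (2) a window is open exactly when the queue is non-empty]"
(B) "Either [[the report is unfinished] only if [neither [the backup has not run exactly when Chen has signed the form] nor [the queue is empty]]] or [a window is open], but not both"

(A) true; (B) true

Let P = "the report is finished" (T), W = "the backup has run" (T), L = "Chen has signed the form" (T), D = "a window is open" (F), V = "the queue is empty" (T).

(A): In symbols: P ↔ (W ∨ (¬L ∧ (D ↔ ¬V)))

¬L = ¬T = F
¬V = ¬T = F
D ↔ ¬V = F ↔ F = T
¬L ∧ (D ↔ ¬V) = F ∧ T = F
W ∨ (¬L ∧ (D ↔ ¬V)) = T ∨ F = T
P ↔ (W ∨ (¬L ∧ (D ↔ ¬V))) = T ↔ T = T
So (A) is true.

(B): In symbols: (¬P → ((¬W ↔ L) ↓ V)) ⊕ D

¬P = ¬T = F
¬W = ¬T = F
¬W ↔ L = F ↔ T = F
(¬W ↔ L) ↓ V = F ↓ T = F
¬P → ((¬W ↔ L) ↓ V) = F → F = T
(¬P → ((¬W ↔ L) ↓ V)) ⊕ D = T ⊕ F = T
Thus (B) is true.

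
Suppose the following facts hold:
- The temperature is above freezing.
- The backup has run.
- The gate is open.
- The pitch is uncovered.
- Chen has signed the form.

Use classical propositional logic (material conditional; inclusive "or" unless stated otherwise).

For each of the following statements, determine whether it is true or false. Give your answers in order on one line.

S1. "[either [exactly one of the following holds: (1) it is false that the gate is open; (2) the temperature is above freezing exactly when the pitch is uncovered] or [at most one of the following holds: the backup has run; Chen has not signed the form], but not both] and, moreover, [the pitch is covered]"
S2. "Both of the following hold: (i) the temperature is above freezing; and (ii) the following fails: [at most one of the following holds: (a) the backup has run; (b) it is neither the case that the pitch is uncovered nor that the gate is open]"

S1 False / S2 False

Let D = "the gate is open" (True), S = "the temperature is below freezing" (False), U = "the pitch is covered" (False), R = "the backup has run" (True), W = "Chen has signed the form" (True).

S1: In symbols: ((not D xor (not S iff not U)) xor (R nand not W)) and U

not D = not True = False
not S = not False = True
not U = not False = True
not S iff not U = True iff True = True
not D xor (not S iff not U) = False xor True = True
not W = not True = False
R nand not W = True nand False = True
(not D xor (not S iff not U)) xor (R nand not W) = True xor True = False
((not D xor (not S iff not U)) xor (R nand not W)) and U = False and False = False
Thus S1 is false.

S2: In symbols: not S and not (R nand (not U nor D))

not S = not False = True
not U = not False = True
not U nor D = True nor True = False
R nand (not U nor D) = True nand False = True
not (R nand (not U nor D)) = not True = False
not S and not (R nand (not U nor D)) = True and False = False
Hence S2 is false.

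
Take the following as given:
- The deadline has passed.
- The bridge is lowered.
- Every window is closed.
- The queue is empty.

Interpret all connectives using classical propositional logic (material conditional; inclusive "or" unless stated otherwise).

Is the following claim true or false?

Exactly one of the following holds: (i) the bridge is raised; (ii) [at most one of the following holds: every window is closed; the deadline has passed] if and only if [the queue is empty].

Let Q = "the bridge is raised" (F), R = "a window is open" (F), P = "the deadline has passed" (T), S = "the queue is empty" (T).
Parsed as Q ⊕ ((¬R ↑ P) ↔ S)

¬R = ¬F = T
¬R ↑ P = T ↑ T = F
(¬R ↑ P) ↔ S = F ↔ T = F
Q ⊕ ((¬R ↑ P) ↔ S) = F ⊕ F = F

False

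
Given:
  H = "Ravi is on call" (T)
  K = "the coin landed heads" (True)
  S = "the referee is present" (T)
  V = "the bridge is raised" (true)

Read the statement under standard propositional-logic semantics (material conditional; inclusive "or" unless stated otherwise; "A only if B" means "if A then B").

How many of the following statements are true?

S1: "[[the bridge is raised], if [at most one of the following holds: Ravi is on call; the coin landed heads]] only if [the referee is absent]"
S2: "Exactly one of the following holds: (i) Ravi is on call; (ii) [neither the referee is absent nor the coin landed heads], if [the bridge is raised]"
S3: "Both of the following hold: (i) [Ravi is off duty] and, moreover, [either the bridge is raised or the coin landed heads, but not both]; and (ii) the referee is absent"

1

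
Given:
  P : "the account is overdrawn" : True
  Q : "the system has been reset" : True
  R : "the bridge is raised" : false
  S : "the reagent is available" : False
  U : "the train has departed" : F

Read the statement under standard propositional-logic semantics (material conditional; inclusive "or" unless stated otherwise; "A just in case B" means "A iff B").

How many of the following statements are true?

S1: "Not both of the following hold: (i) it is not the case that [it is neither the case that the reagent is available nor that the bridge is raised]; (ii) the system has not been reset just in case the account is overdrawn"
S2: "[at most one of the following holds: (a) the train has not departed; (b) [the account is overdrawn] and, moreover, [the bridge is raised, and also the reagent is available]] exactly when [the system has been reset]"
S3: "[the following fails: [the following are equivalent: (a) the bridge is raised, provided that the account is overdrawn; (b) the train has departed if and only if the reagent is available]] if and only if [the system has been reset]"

S1: In symbols: not (S nor R) nand (not Q iff P)

S nor R = False nor False = True
not (S nor R) = not True = False
not Q = not True = False
not Q iff P = False iff True = False
not (S nor R) nand (not Q iff P) = False nand False = True
Thus S1 is true.

S2: Parsed as (not U nand (P and (R and S))) iff Q

not U = not False = True
R and S = False and False = False
P and (R and S) = True and False = False
not U nand (P and (R and S)) = True nand False = True
(not U nand (P and (R and S))) iff Q = True iff True = True
Thus S2 is true.

S3: This is not ((P -> R) iff (U iff S)) iff Q.

P -> R = True -> False = False
U iff S = False iff False = True
(P -> R) iff (U iff S) = False iff True = False
not ((P -> R) iff (U iff S)) = not False = True
not ((P -> R) iff (U iff S)) iff Q = True iff True = True
Hence S3 is true.

Count: 3.

3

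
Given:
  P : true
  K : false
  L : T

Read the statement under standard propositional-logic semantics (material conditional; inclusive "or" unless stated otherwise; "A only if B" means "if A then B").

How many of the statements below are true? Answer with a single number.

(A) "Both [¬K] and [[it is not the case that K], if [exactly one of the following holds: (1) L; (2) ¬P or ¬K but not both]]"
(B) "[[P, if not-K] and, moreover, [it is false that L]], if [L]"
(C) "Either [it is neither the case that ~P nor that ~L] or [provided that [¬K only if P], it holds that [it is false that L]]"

2

(A): Formalization: ¬K ∧ ((L ⊕ (¬P ⊕ ¬K)) → ¬K)

¬K = ¬F = T
¬P = ¬T = F
¬K = ¬F = T
¬P ⊕ ¬K = F ⊕ T = T
L ⊕ (¬P ⊕ ¬K) = T ⊕ T = F
¬K = ¬F = T
(L ⊕ (¬P ⊕ ¬K)) → ¬K = F → T = T
¬K ∧ ((L ⊕ (¬P ⊕ ¬K)) → ¬K) = T ∧ T = T
So (A) is true.

(B): In symbols: L → ((¬K → P) ∧ ¬L)

¬K = ¬F = T
¬K → P = T → T = T
¬L = ¬T = F
(¬K → P) ∧ ¬L = T ∧ F = F
L → ((¬K → P) ∧ ¬L) = T → F = F
Hence (B) is false.

(C): Formalization: (¬P ↓ ¬L) ∨ ((¬K → P) → ¬L)

¬P = ¬T = F
¬L = ¬T = F
¬P ↓ ¬L = F ↓ F = T
¬K = ¬F = T
¬K → P = T → T = T
¬L = ¬T = F
(¬K → P) → ¬L = T → F = F
(¬P ↓ ¬L) ∨ ((¬K → P) → ¬L) = T ∨ F = T
Thus (C) is true.

2 of the 3 statements are true.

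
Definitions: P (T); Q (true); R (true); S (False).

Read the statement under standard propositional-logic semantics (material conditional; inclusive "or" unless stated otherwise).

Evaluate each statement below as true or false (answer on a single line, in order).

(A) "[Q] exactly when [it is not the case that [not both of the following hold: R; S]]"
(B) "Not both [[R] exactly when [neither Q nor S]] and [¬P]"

(A): Parsed as Q ↔ ¬(R ↑ S)

R ↑ S = T ↑ F = T
¬(R ↑ S) = ¬T = F
Q ↔ ¬(R ↑ S) = T ↔ F = F
Hence (A) is false.

(B): Formalization: (R ↔ (Q ↓ S)) ↑ ¬P

Q ↓ S = T ↓ F = F
R ↔ (Q ↓ S) = T ↔ F = F
¬P = ¬T = F
(R ↔ (Q ↓ S)) ↑ ¬P = F ↑ F = T
So (B) is true.

(A) false, (B) true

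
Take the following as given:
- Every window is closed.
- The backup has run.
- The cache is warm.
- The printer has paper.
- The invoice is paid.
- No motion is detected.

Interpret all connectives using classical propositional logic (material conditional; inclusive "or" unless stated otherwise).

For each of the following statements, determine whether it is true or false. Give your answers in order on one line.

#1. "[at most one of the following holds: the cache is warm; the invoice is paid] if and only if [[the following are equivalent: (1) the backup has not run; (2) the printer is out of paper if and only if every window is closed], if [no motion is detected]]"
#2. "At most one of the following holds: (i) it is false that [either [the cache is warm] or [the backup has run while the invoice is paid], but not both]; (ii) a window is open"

#1 false, #2 true

Let G = "the cache is warm" (True), P = "the invoice is paid" (True), V = "motion is detected" (False), L = "the backup has run" (True), K = "the printer has paper" (True), M = "a window is open" (False).

#1: This is (G nand P) iff (not V -> (not L iff (not K iff not M))).

G nand P = True nand True = False
not V = not False = True
not L = not True = False
not K = not True = False
not M = not False = True
not K iff not M = False iff True = False
not L iff (not K iff not M) = False iff False = True
not V -> (not L iff (not K iff not M)) = True -> True = True
(G nand P) iff (not V -> (not L iff (not K iff not M))) = False iff True = False
Thus #1 is false.

#2: Parsed as not (G xor (L and P)) nand M

L and P = True and True = True
G xor (L and P) = True xor True = False
not (G xor (L and P)) = not False = True
not (G xor (L and P)) nand M = True nand False = True
So #2 is true.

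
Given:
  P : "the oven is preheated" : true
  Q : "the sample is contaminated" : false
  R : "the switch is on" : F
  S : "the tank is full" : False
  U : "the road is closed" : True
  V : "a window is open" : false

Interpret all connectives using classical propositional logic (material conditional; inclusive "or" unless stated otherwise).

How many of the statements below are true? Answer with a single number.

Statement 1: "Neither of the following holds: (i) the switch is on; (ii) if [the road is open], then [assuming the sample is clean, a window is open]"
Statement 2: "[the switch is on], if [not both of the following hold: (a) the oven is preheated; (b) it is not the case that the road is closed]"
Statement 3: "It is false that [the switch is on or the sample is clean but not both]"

Statement 1: This is R ↓ (¬U → (¬Q → V)).

¬U = ¬T = F
¬Q = ¬F = T
¬Q → V = T → F = F
¬U → (¬Q → V) = F → F = T
R ↓ (¬U → (¬Q → V)) = F ↓ T = F
Hence Statement 1 is false.

Statement 2: Parsed as (P ↑ ¬U) → R

¬U = ¬T = F
P ↑ ¬U = T ↑ F = T
(P ↑ ¬U) → R = T → F = F
Thus Statement 2 is false.

Statement 3: In symbols: ¬(R ⊕ ¬Q)

¬Q = ¬F = T
R ⊕ ¬Q = F ⊕ T = T
¬(R ⊕ ¬Q) = ¬T = F
Thus Statement 3 is false.

Count: 0.

0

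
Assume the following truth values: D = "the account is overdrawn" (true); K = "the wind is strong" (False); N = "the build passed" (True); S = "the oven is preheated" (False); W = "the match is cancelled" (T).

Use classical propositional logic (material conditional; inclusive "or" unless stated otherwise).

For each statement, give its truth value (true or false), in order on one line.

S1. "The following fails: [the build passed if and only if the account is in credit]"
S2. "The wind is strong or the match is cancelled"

S1: In symbols: not (N iff not D)

not D = not True = False
N iff not D = True iff False = False
not (N iff not D) = not False = True
Hence S1 is true.

S2: In symbols: K or W

K or W = False or True = True
Thus S2 is true.

S1 True, S2 True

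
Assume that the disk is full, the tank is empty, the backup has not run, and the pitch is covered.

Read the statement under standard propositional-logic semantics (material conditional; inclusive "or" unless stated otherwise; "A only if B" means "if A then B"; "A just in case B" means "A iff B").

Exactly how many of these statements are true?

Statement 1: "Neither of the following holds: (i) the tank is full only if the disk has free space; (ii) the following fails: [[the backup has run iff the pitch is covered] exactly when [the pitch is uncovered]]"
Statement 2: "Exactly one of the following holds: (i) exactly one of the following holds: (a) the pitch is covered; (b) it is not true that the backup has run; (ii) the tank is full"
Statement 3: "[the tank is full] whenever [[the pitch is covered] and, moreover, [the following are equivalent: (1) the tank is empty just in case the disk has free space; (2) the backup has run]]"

0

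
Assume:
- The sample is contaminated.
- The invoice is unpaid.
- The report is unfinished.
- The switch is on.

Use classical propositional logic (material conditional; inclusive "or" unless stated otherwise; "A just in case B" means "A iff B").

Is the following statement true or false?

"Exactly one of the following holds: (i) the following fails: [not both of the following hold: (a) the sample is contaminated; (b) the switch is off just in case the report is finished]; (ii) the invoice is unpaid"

The statement is false.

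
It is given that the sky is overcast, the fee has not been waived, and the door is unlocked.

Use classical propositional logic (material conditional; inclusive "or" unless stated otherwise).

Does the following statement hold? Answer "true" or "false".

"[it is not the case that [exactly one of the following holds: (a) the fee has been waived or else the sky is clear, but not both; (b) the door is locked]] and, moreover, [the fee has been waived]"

Let Q = "the fee has been waived" (F), P = "the sky is overcast" (T), R = "the door is locked" (F).
This is ~((Q xor ~P) xor R) & Q.

~P = ~T = F
Q xor ~P = F xor F = F
(Q xor ~P) xor R = F xor F = F
~((Q xor ~P) xor R) = ~F = T
~((Q xor ~P) xor R) & Q = T & F = F

false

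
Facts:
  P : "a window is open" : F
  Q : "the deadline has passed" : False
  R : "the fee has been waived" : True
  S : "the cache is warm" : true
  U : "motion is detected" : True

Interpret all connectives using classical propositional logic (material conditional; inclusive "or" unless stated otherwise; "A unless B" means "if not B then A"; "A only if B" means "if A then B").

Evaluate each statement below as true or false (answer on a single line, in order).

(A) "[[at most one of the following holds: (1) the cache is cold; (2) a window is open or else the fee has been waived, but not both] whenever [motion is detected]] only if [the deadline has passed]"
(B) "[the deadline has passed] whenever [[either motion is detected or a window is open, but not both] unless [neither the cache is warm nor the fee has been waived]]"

(A): This is (U → (¬S ↑ (P ⊕ R))) → Q.

¬S = ¬T = F
P ⊕ R = F ⊕ T = T
¬S ↑ (P ⊕ R) = F ↑ T = T
U → (¬S ↑ (P ⊕ R)) = T → T = T
(U → (¬S ↑ (P ⊕ R))) → Q = T → F = F
Hence (A) is false.

(B): Parsed as ((U ⊕ P) ∨ (S ↓ R)) → Q

U ⊕ P = T ⊕ F = T
S ↓ R = T ↓ T = F
(U ⊕ P) ∨ (S ↓ R) = T ∨ F = T
((U ⊕ P) ∨ (S ↓ R)) → Q = T → F = F
So (B) is false.

(A) false, (B) false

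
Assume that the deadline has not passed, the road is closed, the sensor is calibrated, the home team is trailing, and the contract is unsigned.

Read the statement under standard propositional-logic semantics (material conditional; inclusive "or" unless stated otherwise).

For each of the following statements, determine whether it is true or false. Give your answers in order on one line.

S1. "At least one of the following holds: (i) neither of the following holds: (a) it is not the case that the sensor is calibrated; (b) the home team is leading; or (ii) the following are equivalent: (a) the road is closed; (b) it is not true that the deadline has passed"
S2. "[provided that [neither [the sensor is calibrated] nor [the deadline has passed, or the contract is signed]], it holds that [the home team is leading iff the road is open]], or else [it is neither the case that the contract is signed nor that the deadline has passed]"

S1 true / S2 true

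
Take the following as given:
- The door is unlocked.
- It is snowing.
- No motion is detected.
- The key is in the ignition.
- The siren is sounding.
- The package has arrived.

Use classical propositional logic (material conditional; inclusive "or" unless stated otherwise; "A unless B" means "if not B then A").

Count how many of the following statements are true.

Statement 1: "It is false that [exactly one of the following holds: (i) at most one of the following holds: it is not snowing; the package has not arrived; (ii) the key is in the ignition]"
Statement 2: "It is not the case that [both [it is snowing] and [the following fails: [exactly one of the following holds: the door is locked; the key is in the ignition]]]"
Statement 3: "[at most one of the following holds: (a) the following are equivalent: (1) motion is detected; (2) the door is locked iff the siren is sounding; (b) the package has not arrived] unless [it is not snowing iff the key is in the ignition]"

3

Let S = "it is snowing" (True), H = "the package has arrived" (True), L = "the key is in the ignition" (True), D = "the door is locked" (False), M = "motion is detected" (False), W = "the siren is sounding" (True).

Statement 1: Formalization: not ((not S nand not H) xor L)

not S = not True = False
not H = not True = False
not S nand not H = False nand False = True
(not S nand not H) xor L = True xor True = False
not ((not S nand not H) xor L) = not False = True
So Statement 1 is true.

Statement 2: In symbols: not (S and not (D xor L))

D xor L = False xor True = True
not (D xor L) = not True = False
S and not (D xor L) = True and False = False
not (S and not (D xor L)) = not False = True
Hence Statement 2 is true.

Statement 3: In symbols: ((M iff (D iff W)) nand not H) or (not S iff L)

D iff W = False iff True = False
M iff (D iff W) = False iff False = True
not H = not True = False
(M iff (D iff W)) nand not H = True nand False = True
not S = not True = False
not S iff L = False iff True = False
((M iff (D iff W)) nand not H) or (not S iff L) = True or False = True
Thus Statement 3 is true.

True statements: 3 (Statement 1, Statement 2, Statement 3).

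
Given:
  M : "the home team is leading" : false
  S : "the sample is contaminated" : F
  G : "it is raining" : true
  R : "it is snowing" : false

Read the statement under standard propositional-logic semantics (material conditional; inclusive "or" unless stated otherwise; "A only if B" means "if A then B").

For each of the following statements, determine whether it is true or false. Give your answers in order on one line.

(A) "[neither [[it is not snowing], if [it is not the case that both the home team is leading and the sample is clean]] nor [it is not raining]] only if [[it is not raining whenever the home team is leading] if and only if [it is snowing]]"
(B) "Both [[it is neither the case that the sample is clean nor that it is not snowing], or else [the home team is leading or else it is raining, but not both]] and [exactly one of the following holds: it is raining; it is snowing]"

(A): Parsed as (((M nand ~S) -> ~R) nor ~G) -> ((M -> ~G) <-> R)

~S = ~F = T
M nand ~S = F nand T = T
~R = ~F = T
(M nand ~S) -> ~R = T -> T = T
~G = ~T = F
((M nand ~S) -> ~R) nor ~G = T nor F = F
~G = ~T = F
M -> ~G = F -> F = T
(M -> ~G) <-> R = T <-> F = F
(((M nand ~S) -> ~R) nor ~G) -> ((M -> ~G) <-> R) = F -> F = T
So (A) is true.

(B): Parsed as ((~S nor ~R) | (M xor G)) & (G xor R)

~S = ~F = T
~R = ~F = T
~S nor ~R = T nor T = F
M xor G = F xor T = T
(~S nor ~R) | (M xor G) = F | T = T
G xor R = T xor F = T
((~S nor ~R) | (M xor G)) & (G xor R) = T & T = T
So (B) is true.

(A) true, (B) true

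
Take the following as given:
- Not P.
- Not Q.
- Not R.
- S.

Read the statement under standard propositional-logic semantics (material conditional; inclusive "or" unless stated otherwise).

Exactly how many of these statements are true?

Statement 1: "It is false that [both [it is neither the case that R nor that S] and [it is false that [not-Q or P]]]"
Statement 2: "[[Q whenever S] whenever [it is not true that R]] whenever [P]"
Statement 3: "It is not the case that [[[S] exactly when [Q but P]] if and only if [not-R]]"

3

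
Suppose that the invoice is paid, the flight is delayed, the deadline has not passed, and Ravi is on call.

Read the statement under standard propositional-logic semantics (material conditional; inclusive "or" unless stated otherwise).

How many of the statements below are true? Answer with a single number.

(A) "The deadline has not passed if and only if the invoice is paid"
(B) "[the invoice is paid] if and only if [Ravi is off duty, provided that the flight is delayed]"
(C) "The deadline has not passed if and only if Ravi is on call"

2

Let U = "the deadline has passed" (False), H = "the invoice is paid" (True), N = "the flight is delayed" (True), P = "Ravi is on call" (True).

(A): Parsed as not U iff H

not U = not False = True
not U iff H = True iff True = True
Thus (A) is true.

(B): In symbols: H iff (N -> not P)

not P = not True = False
N -> not P = True -> False = False
H iff (N -> not P) = True iff False = False
So (B) is false.

(C): In symbols: not U iff P

not U = not False = True
not U iff P = True iff True = True
Hence (C) is true.

True statements: 2.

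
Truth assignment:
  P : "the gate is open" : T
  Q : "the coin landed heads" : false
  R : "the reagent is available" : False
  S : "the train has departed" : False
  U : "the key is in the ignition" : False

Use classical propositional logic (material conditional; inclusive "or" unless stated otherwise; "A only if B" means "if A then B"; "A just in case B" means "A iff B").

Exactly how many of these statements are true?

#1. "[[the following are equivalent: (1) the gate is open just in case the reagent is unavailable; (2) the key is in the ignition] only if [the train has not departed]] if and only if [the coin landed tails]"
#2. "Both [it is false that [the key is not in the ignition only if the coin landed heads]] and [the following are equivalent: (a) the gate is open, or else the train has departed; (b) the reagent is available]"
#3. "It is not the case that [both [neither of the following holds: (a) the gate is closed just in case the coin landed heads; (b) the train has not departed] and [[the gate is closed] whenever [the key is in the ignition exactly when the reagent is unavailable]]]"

2

#1: This is (((P <-> ~R) <-> U) -> ~S) <-> ~Q.

~R = ~F = T
P <-> ~R = T <-> T = T
(P <-> ~R) <-> U = T <-> F = F
~S = ~F = T
((P <-> ~R) <-> U) -> ~S = F -> T = T
~Q = ~F = T
(((P <-> ~R) <-> U) -> ~S) <-> ~Q = T <-> T = T
Thus #1 is true.

#2: This is ~(~U -> Q) & ((P | S) <-> R).

~U = ~F = T
~U -> Q = T -> F = F
~(~U -> Q) = ~F = T
P | S = T | F = T
(P | S) <-> R = T <-> F = F
~(~U -> Q) & ((P | S) <-> R) = T & F = F
Thus #2 is false.

#3: Formalization: ~(((~P <-> Q) nor ~S) & ((U <-> ~R) -> ~P))

~P = ~T = F
~P <-> Q = F <-> F = T
~S = ~F = T
(~P <-> Q) nor ~S = T nor T = F
~R = ~F = T
U <-> ~R = F <-> T = F
~P = ~T = F
(U <-> ~R) -> ~P = F -> F = T
((~P <-> Q) nor ~S) & ((U <-> ~R) -> ~P) = F & T = F
~(((~P <-> Q) nor ~S) & ((U <-> ~R) -> ~P)) = ~F = T
Hence #3 is true.

2 of the 3 statements are true (#1, #3).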